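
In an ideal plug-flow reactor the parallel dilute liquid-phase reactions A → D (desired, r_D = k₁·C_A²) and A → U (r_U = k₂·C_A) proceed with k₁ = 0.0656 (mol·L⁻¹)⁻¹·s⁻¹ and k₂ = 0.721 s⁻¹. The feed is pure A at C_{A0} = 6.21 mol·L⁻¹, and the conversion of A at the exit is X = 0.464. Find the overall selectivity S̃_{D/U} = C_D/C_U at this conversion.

0.430

C_A = C_{A0}(1−X) = 3.329 mol·L⁻¹.
Along a PFR/batch, dC_U/dC_A = −r_U/(r_D+r_U) = −k₂/(k₂+k₁·C_A).
Integrating from C_{A0} to C_A: C_U = (0.721/0.0656)·ln[(0.721+0.0656·6.21)/(0.721+0.0656·3.33)] = 10.99·ln(1.128/0.9394) = 2.015 mol·L⁻¹.
Then C_D = (C_{A0}−C_A) − C_U = 2.881 − 2.015 = 0.8663 mol·L⁻¹.
S̃_{D/U} = C_D/C_U = 0.8663/2.015 = 0.430.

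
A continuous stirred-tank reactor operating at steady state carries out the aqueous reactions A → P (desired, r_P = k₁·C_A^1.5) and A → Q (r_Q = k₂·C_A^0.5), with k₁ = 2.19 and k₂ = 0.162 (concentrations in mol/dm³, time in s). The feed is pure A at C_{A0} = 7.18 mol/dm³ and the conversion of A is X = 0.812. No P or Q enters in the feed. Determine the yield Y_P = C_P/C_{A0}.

0.770

Exit C_A = C_{A0}(1−X) = 7.18×0.188 = 1.350 mol/dm³.
In a CSTR the entire volume is at exit conditions, so r_P = 2.19×1.350^1.5 = 3.435 and r_Q = 0.162×1.350^0.5 = 0.1882.
Fraction of consumed A going to P: r_P/(r_P+r_Q) = 0.9480.
C_P = 0.9480·C_{A0}·X = 0.9480×7.18×0.812 = 5.53 mol/dm³; Y_P = C_P/C_{A0} = 0.770.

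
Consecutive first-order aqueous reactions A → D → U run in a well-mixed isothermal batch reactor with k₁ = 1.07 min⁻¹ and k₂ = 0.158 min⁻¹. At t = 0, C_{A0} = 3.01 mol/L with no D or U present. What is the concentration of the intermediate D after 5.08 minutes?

1.57 mol/L

Solving the coupled first-order balances gives C_D(t) = [k₁/(k₂−k₁)]·C_{A0}·(e^(−k₁t) − e^(−k₂t)).
e^(−k₁t) = e^(−1.07×5.08) = e^(−5.436) = 0.004359; e^(−k₂t) = e^(−0.8026) = 0.4481.
C_D = 1.07×3.01/(0.158−1.07) × (0.004359−0.4481) = (-3.531)×(-0.4438) = 1.567 mol/L.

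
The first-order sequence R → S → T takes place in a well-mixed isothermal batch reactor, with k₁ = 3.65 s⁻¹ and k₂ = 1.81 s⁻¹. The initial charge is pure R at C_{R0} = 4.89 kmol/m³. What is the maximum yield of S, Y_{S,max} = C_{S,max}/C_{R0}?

0.502

At the optimum, C_{S,max}/C_{R0} = (k₁/k₂)^[k₂/(k₂−k₁)].
= (3.65/1.81)^(1.81/(1.81−3.65)) = (2.017)^(-0.9837) = 0.5016.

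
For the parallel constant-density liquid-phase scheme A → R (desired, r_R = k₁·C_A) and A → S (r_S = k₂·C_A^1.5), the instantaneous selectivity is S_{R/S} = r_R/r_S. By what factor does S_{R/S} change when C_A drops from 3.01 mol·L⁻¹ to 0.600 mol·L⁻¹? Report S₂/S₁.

2.24

S_{R/S} = (k₁/k₂)·C_A^-0.5, so S₂/S₁ = (C_{A,2}/C_{A,1})^-0.5.
= (0.600/3.01)^(-0.5) = (0.1993)^(-0.5) = 2.24.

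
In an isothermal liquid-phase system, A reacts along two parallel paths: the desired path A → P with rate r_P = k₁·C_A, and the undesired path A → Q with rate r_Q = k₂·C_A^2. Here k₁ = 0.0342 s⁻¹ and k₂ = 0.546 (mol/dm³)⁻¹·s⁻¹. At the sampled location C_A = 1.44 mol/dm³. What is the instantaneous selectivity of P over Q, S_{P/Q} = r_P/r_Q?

0.0435

S_{P/Q} = r_P/r_Q = (k₁·C_A)/(k₂·C_A^2) = (k₁/k₂)·C_A⁻¹.
= (0.0342×1.440) / (0.546×1.440^2) = 0.04925/1.132 = 0.0435.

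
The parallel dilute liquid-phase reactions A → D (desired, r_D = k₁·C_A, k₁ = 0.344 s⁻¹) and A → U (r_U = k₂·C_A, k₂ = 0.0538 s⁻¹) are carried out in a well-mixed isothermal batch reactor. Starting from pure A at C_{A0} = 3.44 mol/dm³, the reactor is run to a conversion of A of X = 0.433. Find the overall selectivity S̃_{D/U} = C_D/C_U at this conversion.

C_A = C_{A0}(1−X) = 1.950 mol/dm³.
Both paths are first order in A, so the instantaneous fraction to D is constant: dC_D/d(−C_A) = k₁/(k₁+k₂) = 0.8648.
C_D = 0.8648·(C_{A0}−C_A) = 0.8648×1.490 = 1.29 mol/dm³.
C_U = (C_{A0}−C_A)−C_D = 0.2014 mol/dm³; S̃_{D/U} = 1.288/0.2014 = 6.39.

6.39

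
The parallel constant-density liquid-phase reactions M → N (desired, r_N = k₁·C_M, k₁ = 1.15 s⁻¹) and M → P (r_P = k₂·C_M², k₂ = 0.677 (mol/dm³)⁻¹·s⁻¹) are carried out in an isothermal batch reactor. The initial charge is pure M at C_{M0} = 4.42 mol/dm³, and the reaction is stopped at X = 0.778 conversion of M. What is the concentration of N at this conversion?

1.40 mol/dm³

C_M = C_{M0}(1−X) = 0.9812 mol/dm³.
Along a PFR/batch, dC_N/dC_M = −r_N/(r_N+r_P) = −k₁/(k₁+k₂·C_M).
Integrating from C_{M0} to C_M: C_N = (1.15/0.677)·ln[(1.15+0.677·4.42)/(1.15+0.677·0.981)] = 1.699·ln(4.142/1.814) = 1.402 mol/dm³.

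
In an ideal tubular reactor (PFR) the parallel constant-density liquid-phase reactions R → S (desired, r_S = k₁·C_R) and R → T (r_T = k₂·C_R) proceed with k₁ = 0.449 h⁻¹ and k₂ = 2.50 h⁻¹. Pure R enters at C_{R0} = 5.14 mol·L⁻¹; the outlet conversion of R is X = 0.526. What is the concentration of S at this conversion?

0.412 mol·L⁻¹

C_R = C_{R0}(1−X) = 2.436 mol·L⁻¹.
Both paths are first order in R, so the instantaneous fraction to S is constant: dC_S/d(−C_R) = k₁/(k₁+k₂) = 0.1523.
C_S = 0.1523·(C_{R0}−C_R) = 0.1523×2.704 = 0.412 mol·L⁻¹.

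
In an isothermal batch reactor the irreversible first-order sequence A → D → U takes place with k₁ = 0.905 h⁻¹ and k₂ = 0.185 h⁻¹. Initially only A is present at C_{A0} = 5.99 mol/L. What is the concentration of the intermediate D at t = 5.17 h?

The intermediate concentration in a first-order A→B→C sequence is C_D = k₁C_{A0}(e^(−k₁t) − e^(−k₂t))/(k₂−k₁).
e^(−k₁t) = e^(−0.905×5.17) = e^(−4.679) = 0.009290; e^(−k₂t) = e^(−0.9565) = 0.3843.
C_D = 0.905×5.99/(0.185−0.905) × (0.009290−0.3843) = (-7.529)×(-0.3750) = 2.823 mol/L.

2.82 mol/L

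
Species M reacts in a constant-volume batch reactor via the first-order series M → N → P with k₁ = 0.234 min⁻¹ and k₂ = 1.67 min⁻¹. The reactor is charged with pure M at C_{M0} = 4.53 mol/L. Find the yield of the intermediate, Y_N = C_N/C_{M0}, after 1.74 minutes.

0.0995

Solving the coupled first-order balances gives C_N(t) = [k₁/(k₂−k₁)]·C_{M0}·(e^(−k₁t) − e^(−k₂t)).
e^(−k₁t) = e^(−0.234×1.74) = e^(−0.4072) = 0.6655; e^(−k₂t) = e^(−2.906) = 0.05471.
C_N = 0.234×4.53/(1.67−0.234) × (0.6655−0.05471) = 0.7382×0.6108 = 0.4509 mol/L.
Y_N = C_N/C_{M0} = 0.4509/4.53 = 0.0995.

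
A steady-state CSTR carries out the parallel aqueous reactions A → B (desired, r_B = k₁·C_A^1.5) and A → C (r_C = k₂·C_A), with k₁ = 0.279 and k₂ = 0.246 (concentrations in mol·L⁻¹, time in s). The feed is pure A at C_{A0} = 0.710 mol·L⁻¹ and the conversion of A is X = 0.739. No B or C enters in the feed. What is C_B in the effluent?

0.172 mol·L⁻¹

Exit C_A = C_{A0}(1−X) = 0.710×0.261 = 0.1853 mol·L⁻¹.
Rates in a CSTR are evaluated at the outlet concentration: r_B = 0.279×0.1853^1.5 = 0.02226, r_C = 0.246×0.1853 = 0.04559.
Fraction of consumed A going to B: r_B/(r_B+r_C) = 0.3281.
C_B = 0.3281·C_{A0}·X = 0.3281×0.710×0.739 = 0.172 mol·L⁻¹.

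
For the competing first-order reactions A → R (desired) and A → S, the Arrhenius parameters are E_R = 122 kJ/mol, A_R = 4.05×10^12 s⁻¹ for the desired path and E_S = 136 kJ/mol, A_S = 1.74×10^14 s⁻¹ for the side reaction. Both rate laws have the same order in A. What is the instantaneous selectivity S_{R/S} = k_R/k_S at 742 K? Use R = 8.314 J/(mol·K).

Since both paths have the same order in A, the concentration cancels and S_{R/S} = k_R/k_S = (A_R/A_S)·exp[(E_S−E_R)/(RT)].
(E_S−E_R)/(RT) = (136−122)×10³/(8.314×742) = 14000/6169 = 2.269.
k_R/k_S = (4.05×10^12/1.74×10^14)·exp(2.269) = 0.02328 × 9.674 = 0.225.

0.225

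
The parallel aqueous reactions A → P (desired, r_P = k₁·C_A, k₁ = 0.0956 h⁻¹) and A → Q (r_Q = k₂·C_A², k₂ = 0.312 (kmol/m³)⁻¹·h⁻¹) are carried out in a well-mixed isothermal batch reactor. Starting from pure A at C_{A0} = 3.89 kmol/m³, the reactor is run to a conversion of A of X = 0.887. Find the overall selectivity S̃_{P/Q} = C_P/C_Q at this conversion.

C_A = C_{A0}(1−X) = 0.4396 kmol/m³.
Along a PFR/batch, dC_P/dC_A = −r_P/(r_P+r_Q) = −k₁/(k₁+k₂·C_A).
Integrating from C_{A0} to C_A: C_P = (0.0956/0.312)·ln[(0.0956+0.312·3.89)/(0.0956+0.312·0.440)] = 0.3064·ln(1.309/0.2327) = 0.5293 kmol/m³.
C_Q = (C_{A0}−C_A)−C_P = 2.921 kmol/m³; S̃_{P/Q} = 0.5293/2.921 = 0.181.

0.181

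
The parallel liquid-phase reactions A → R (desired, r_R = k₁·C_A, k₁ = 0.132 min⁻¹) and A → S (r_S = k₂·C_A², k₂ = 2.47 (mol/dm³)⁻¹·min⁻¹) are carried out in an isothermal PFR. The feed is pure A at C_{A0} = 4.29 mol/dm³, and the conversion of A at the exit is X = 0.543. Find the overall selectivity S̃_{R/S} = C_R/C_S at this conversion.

0.0179

C_A = C_{A0}(1−X) = 1.961 mol/dm³.
Along a PFR/batch, dC_R/dC_A = −r_R/(r_R+r_S) = −k₁/(k₁+k₂·C_A).
Integrating from C_{A0} to C_A: C_R = (0.132/2.47)·ln[(0.132+2.47·4.29)/(0.132+2.47·1.96)] = 0.05344·ln(10.73/4.975) = 0.04107 mol/dm³.
C_S = (C_{A0}−C_A)−C_R = 2.288 mol/dm³; S̃_{R/S} = 0.04107/2.288 = 0.0179.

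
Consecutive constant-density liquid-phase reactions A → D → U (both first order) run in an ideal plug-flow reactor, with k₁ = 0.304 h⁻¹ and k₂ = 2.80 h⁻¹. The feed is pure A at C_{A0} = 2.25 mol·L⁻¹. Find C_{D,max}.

0.186 mol·L⁻¹

Evaluating C_D at τ_opt = ln(k₂/k₁)/(k₂−k₁) gives C_{D,max}/C_{A0} = (k₁/k₂)^[k₂/(k₂−k₁)].
= (0.304/2.80)^(2.80/(2.80−0.304)) = (0.1086)^(1.122) = 0.08285.
C_{D,max} = 0.08285×2.25 = 0.186 mol·L⁻¹.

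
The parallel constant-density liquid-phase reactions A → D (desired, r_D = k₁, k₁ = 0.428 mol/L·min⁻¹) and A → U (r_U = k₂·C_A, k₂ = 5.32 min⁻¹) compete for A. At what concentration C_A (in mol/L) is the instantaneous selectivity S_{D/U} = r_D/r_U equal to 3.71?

S_{D/U} = (k₁/k₂)·C_A⁻¹ ⇒ C_A = (S·k₂/k₁)^(-1).
= (3.71×5.32/0.428)^(-1) = (46.11)^(-1) = 0.0217 mol/L.

0.0217 mol/L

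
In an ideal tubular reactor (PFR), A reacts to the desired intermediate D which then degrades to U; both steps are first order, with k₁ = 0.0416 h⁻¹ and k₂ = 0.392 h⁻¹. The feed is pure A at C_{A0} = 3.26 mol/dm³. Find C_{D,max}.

0.265 mol/dm³

For a first-order series the maximum intermediate yield is C_{D,max}/C_{A0} = (k₁/k₂)^[k₂/(k₂−k₁)].
= (0.0416/0.392)^(0.392/(0.392−0.0416)) = (0.1061)^(1.119) = 0.08131.
C_{D,max} = 0.08131×3.26 = 0.265 mol/dm³.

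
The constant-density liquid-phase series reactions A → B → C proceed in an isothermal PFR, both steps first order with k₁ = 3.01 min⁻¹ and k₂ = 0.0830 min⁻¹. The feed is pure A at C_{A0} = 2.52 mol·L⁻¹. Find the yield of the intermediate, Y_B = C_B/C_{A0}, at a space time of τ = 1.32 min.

0.902

For first-order series with pure A initially, C_B(τ) = k₁C_{A0}/(k₂−k₁)·(e^(−k₁τ) − e^(−k₂τ)).
e^(−k₁τ) = e^(−3.01×1.32) = e^(−3.973) = 0.01881; e^(−k₂τ) = e^(−0.1096) = 0.8962.
C_B = 3.01×2.52/(0.0830−3.01) × (0.01881−0.8962) = (-2.591)×(-0.8774) = 2.274 mol·L⁻¹.
Y_B = C_B/C_{A0} = 2.274/2.52 = 0.902.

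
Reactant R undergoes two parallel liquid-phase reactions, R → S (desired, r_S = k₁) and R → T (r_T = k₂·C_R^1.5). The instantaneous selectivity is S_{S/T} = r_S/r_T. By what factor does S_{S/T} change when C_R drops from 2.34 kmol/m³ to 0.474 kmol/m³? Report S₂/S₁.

S_{S/T} = (k₁/k₂)·C_R^-1.5, so S₂/S₁ = (C_{R,2}/C_{R,1})^-1.5.
= (0.474/2.34)^(-1.5) = (0.2026)^(-1.5) = 11.0.
Selectivity toward S rises as C_R falls — low-concentration operation is favoured.

11.0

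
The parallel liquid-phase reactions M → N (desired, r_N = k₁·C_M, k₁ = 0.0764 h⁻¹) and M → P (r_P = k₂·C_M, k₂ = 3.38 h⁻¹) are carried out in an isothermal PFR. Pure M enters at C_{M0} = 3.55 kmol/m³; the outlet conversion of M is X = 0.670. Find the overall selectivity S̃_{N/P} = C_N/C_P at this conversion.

C_M = C_{M0}(1−X) = 1.171 kmol/m³.
Both paths are first order in M, so the instantaneous fraction to N is constant: dC_N/d(−C_M) = k₁/(k₁+k₂) = 0.02210.
C_N = 0.02210·(C_{M0}−C_M) = 0.02210×2.378 = 0.0526 kmol/m³.
C_P = (C_{M0}−C_M)−C_N = 2.326 kmol/m³; S̃_{N/P} = 0.05257/2.326 = 0.0226.

0.0226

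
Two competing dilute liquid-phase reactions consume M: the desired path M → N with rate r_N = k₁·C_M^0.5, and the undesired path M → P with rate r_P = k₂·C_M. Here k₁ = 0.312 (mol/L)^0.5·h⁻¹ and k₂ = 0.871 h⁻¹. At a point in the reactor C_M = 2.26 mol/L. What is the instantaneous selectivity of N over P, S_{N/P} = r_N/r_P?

S_{N/P} = r_N/r_P = (k₁·C_M^0.5)/(k₂·C_M) = (k₁/k₂)·C_M^-0.5.
= (0.312×2.260^0.5) / (0.871×2.260) = 0.4690/1.968 = 0.238.

0.238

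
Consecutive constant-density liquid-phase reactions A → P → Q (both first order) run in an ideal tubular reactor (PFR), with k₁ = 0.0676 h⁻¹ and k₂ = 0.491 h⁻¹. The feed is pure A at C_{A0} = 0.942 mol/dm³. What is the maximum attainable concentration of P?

0.0945 mol/dm³

Evaluating C_P at τ_opt = ln(k₂/k₁)/(k₂−k₁) gives C_{P,max}/C_{A0} = (k₁/k₂)^[k₂/(k₂−k₁)].
= (0.0676/0.491)^(0.491/(0.491−0.0676)) = (0.1377)^(1.160) = 0.1003.
C_{P,max} = 0.1003×0.942 = 0.0945 mol/dm³.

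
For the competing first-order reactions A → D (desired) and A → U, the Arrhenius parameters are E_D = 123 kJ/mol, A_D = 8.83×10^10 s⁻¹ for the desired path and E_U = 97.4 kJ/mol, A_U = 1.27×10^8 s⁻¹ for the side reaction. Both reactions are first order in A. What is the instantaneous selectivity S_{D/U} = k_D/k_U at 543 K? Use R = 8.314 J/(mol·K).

With equal orders, S_{D/U} = k_D/k_U = (A_D/A_U)·exp[(E_U−E_D)/(RT)].
(E_U−E_D)/(RT) = (97.4−123)×10³/(8.314×543) = -25600/4515 = -5.671.
k_D/k_U = (8.83×10^10/1.27×10^8)·exp(-5.671) = 695.3 × 0.003446 = 2.40.
Since E_D > E_U, raising the temperature improves selectivity toward D.

2.40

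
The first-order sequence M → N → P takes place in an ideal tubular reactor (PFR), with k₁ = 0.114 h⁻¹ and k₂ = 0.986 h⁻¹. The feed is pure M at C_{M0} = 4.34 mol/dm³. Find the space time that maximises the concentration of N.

2.47 h

For first-order series the maximum of C_N occurs at τ_opt = ln(k₂/k₁)/(k₂−k₁).
= ln(0.986/0.114)/(0.986−0.114) = ln(8.649)/0.8720 = 2.157/0.8720 = 2.47 h.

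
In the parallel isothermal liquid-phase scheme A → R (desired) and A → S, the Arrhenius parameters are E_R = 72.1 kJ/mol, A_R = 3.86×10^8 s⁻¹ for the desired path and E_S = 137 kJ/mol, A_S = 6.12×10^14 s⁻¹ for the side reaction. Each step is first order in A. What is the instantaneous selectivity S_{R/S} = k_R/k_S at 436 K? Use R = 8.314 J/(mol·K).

k_R/k_S = (A_R/A_S)·exp[−(E_R−E_S)/(RT)] = (A_R/A_S)·exp[(E_S−E_R)/(RT)].
(E_S−E_R)/(RT) = (137−72.1)×10³/(8.314×436) = 64900/3625 = 17.90.
k_R/k_S = (3.86×10^8/6.12×10^14)·exp(17.90) = 6.307×10^-7 × 5.965×10^7 = 37.6.

37.6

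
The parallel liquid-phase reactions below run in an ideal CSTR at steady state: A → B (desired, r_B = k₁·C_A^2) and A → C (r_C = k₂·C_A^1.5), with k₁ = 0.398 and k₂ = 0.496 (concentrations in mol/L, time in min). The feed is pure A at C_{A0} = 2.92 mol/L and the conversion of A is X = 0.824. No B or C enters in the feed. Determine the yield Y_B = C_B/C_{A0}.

Exit C_A = C_{A0}(1−X) = 2.92×0.176 = 0.5139 mol/L.
A CSTR operates uniformly at the exit composition, giving r_B = 0.1051 and r_C = 0.1827 (each k·C_A^n at C_A = 0.5139).
Fraction of consumed A going to B: r_B/(r_B+r_C) = 0.3652.
C_B = 0.3652·C_{A0}·X = 0.3652×2.92×0.824 = 0.879 mol/L; Y_B = C_B/C_{A0} = 0.301.

0.301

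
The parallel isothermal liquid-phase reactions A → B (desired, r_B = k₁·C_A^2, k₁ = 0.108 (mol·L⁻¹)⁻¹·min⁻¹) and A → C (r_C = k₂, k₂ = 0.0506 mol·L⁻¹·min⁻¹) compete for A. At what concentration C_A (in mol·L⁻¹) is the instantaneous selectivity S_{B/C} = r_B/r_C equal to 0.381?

S_{B/C} = (k₁/k₂)·C_A^2 ⇒ C_A = (S·k₂/k₁)^(0.5).
= (0.381×0.0506/0.108)^(0.5) = (0.1785)^(0.5) = 0.422 mol·L⁻¹.

0.422 mol·L⁻¹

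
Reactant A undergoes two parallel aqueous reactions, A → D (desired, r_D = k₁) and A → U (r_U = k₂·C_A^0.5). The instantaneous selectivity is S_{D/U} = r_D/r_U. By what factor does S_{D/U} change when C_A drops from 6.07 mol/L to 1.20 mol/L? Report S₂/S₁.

2.25

S_{D/U} = (k₁/k₂)·C_A^-0.5, so S₂/S₁ = (C_{A,2}/C_{A,1})^-0.5.
= (1.20/6.07)^(-0.5) = (0.1977)^(-0.5) = 2.25.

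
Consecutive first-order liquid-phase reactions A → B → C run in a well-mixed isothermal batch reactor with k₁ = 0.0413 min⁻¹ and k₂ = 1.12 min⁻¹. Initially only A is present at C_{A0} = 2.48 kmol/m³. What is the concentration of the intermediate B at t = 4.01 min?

Solving the coupled first-order balances gives C_B(t) = [k₁/(k₂−k₁)]·C_{A0}·(e^(−k₁t) − e^(−k₂t)).
e^(−k₁t) = e^(−0.0413×4.01) = e^(−0.1656) = 0.8474; e^(−k₂t) = e^(−4.491) = 0.01121.
C_B = 0.0413×2.48/(1.12−0.0413) × (0.8474−0.01121) = 0.09495×0.8362 = 0.07940 kmol/m³.

0.0794 kmol/m³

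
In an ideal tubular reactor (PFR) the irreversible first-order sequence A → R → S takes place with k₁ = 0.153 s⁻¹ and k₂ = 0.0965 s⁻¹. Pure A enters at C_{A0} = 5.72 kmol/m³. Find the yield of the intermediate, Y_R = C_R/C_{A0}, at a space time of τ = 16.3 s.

The intermediate concentration in a first-order A→B→C sequence is C_R = k₁C_{A0}(e^(−k₁τ) − e^(−k₂τ))/(k₂−k₁).
e^(−k₁τ) = e^(−0.153×16.3) = e^(−2.494) = 0.08259; e^(−k₂τ) = e^(−1.573) = 0.2074.
C_R = 0.153×5.72/(0.0965−0.153) × (0.08259−0.2074) = (-15.49)×(-0.1248) = 1.934 kmol/m³.
Y_R = C_R/C_{A0} = 1.934/5.72 = 0.338.

0.338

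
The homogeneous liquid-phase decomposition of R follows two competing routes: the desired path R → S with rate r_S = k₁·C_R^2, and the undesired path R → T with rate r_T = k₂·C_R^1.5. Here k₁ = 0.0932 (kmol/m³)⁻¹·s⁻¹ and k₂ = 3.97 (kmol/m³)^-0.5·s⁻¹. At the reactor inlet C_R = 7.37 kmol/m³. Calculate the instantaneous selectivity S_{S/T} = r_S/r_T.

0.0637

S_{S/T} = r_S/r_T = (k₁·C_R^2)/(k₂·C_R^1.5) = (k₁/k₂)·C_R^0.5.
= (0.0932×7.370^2) / (3.97×7.370^1.5) = 5.062/79.43 = 0.0637.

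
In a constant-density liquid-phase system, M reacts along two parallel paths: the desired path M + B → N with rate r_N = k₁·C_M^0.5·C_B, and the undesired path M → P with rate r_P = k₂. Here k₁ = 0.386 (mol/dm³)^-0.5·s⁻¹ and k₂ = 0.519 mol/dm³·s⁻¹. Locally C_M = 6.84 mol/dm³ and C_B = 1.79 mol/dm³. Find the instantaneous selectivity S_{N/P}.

3.48

S_{N/P} = r_N/r_P = (k₁·C_M^0.5·C_B)/(k₂) = (k₁/k₂)·C_M^0.5·C_B.
= (0.386×6.840^0.5×1.790) / (0.519) = 1.807/0.5190 = 3.48.
Since the desired path is higher order in M, keeping C_M high (PFR or concentrated feed) favours N.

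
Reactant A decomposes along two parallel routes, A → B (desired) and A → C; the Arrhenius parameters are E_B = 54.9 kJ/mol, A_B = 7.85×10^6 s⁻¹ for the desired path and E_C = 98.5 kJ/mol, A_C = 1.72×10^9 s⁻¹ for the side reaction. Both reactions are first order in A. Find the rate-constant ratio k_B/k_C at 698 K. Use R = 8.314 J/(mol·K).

8.36

With equal orders, S_{B/C} = k_B/k_C = (A_B/A_C)·exp[(E_C−E_B)/(RT)].
(E_C−E_B)/(RT) = (98.5−54.9)×10³/(8.314×698) = 43600/5803 = 7.513.
k_B/k_C = (7.85×10^6/1.72×10^9)·exp(7.513) = 0.004564 × 1832 = 8.36.
Since E_B < E_C, lowering the temperature improves selectivity toward B.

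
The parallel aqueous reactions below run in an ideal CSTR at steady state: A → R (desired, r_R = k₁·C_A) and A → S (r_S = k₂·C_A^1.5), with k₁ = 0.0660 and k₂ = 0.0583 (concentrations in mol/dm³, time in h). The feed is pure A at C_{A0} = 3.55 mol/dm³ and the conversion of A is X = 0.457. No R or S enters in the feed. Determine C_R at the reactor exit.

Exit C_A = C_{A0}(1−X) = 3.55×0.543 = 1.928 mol/dm³.
A CSTR operates uniformly at the exit composition, giving r_R = 0.1272 and r_S = 0.1560 (each k·C_A^n at C_A = 1.928).
Fraction of consumed A going to R: r_R/(r_R+r_S) = 0.4492.
C_R = 0.4492·C_{A0}·X = 0.4492×3.55×0.457 = 0.729 mol/dm³.

0.729 mol/dm³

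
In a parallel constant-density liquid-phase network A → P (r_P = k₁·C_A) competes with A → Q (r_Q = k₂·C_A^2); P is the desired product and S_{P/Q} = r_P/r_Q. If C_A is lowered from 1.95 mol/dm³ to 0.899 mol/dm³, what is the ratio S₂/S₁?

S_{P/Q} = (k₁/k₂)·C_A⁻¹, so S₂/S₁ = (C_{A,2}/C_{A,1})⁻¹.
= 1.95/0.899 = 2.17.
Selectivity toward P rises as C_A falls — low-concentration operation is favoured.

2.17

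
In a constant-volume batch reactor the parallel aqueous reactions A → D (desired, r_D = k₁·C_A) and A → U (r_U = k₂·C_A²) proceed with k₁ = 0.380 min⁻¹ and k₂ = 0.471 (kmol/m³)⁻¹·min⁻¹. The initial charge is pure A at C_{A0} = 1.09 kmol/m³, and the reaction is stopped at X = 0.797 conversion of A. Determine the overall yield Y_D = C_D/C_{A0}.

0.453

C_A = C_{A0}(1−X) = 0.2213 kmol/m³.
Along a PFR/batch, dC_D/dC_A = −r_D/(r_D+r_U) = −k₁/(k₁+k₂·C_A).
Integrating from C_{A0} to C_A: C_D = (0.380/0.471)·ln[(0.380+0.471·1.09)/(0.380+0.471·0.221)] = 0.8068·ln(0.8934/0.4842) = 0.4942 kmol/m³.
Y_D = C_D/C_{A0} = 0.4942/1.09 = 0.453.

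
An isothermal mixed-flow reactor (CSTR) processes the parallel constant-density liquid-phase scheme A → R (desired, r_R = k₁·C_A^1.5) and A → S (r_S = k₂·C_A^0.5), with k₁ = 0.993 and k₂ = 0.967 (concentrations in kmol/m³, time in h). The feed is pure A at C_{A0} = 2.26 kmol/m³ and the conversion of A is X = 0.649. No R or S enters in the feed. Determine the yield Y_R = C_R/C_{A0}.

0.291

Exit C_A = C_{A0}(1−X) = 2.26×0.351 = 0.7933 kmol/m³.
In a CSTR the entire volume is at exit conditions, so r_R = 0.993×0.7933^1.5 = 0.7016 and r_S = 0.967×0.7933^0.5 = 0.8613.
Fraction of consumed A going to R: r_R/(r_R+r_S) = 0.4489.
C_R = 0.4489·C_{A0}·X = 0.4489×2.26×0.649 = 0.658 kmol/m³; Y_R = C_R/C_{A0} = 0.291.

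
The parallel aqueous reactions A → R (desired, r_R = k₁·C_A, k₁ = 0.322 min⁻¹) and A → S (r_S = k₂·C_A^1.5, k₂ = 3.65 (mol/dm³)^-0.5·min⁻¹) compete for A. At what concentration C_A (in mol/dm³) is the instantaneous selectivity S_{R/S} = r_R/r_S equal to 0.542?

S_{R/S} = (k₁/k₂)·C_A^-0.5 ⇒ C_A = (S·k₂/k₁)^(-2).
= (0.542×3.65/0.322)^(-2) = (6.144)^(-2) = 0.0265 mol/dm³.

0.0265 mol/dm³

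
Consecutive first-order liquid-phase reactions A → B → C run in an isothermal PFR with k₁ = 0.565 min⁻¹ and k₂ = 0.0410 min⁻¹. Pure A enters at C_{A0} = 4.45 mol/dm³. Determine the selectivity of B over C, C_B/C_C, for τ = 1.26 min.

34.3

The intermediate concentration in a first-order A→B→C sequence is C_B = k₁C_{A0}(e^(−k₁τ) − e^(−k₂τ))/(k₂−k₁).
e^(−k₁τ) = e^(−0.565×1.26) = e^(−0.7119) = 0.4907; e^(−k₂τ) = e^(−0.05166) = 0.9497.
C_B = 0.565×4.45/(0.0410−0.565) × (0.4907−0.9497) = (-4.798)×(-0.4589) = 2.202 mol/dm³.
C_A = C_{A0}e^(−k₁τ) = 2.184 mol/dm³, so C_C = C_{A0}−C_A−C_B = 0.06425 mol/dm³; C_B/C_C = 34.3.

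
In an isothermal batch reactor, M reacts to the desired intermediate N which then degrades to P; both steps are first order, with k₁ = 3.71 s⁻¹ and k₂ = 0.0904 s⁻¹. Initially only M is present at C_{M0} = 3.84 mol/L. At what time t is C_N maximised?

1.03 s

Setting dC_N/dt = 0 gives t_opt = ln(k₂/k₁)/(k₂−k₁).
= ln(0.0904/3.71)/(0.0904−3.71) = ln(0.02437)/-3.620 = -3.715/-3.620 = 1.03 s.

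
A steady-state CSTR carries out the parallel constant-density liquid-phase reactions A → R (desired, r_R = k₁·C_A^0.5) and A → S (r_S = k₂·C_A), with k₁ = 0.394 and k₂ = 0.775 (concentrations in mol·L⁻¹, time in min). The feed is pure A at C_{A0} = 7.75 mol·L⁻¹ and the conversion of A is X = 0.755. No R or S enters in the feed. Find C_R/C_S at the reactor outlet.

0.369

Exit C_A = C_{A0}(1−X) = 7.75×0.245 = 1.899 mol·L⁻¹.
Rates in a CSTR are evaluated at the outlet concentration: r_R = 0.394×1.899^0.5 = 0.5429, r_S = 0.775×1.899 = 1.472.
Overall selectivity = C_R/C_S = r_Rτ/(r_Sτ) = r_R/r_S = 0.369.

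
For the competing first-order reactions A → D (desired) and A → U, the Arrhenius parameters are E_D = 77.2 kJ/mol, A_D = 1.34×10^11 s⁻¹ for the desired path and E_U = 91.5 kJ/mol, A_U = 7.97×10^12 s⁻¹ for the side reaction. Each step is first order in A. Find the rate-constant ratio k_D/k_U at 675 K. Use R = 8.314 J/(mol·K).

0.215

k_D/k_U = (A_D/A_U)·exp[−(E_D−E_U)/(RT)] = (A_D/A_U)·exp[(E_U−E_D)/(RT)].
(E_U−E_D)/(RT) = (91.5−77.2)×10³/(8.314×675) = 14300/5612 = 2.548.
k_D/k_U = (1.34×10^11/7.97×10^12)·exp(2.548) = 0.01681 × 12.78 = 0.215.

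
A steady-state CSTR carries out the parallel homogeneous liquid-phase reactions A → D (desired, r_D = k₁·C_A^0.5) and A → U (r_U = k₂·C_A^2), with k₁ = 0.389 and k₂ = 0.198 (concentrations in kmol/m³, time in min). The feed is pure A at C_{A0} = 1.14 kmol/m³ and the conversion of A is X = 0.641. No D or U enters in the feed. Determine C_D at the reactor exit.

0.645 kmol/m³

Exit C_A = C_{A0}(1−X) = 1.14×0.359 = 0.4093 kmol/m³.
Rates in a CSTR are evaluated at the outlet concentration: r_D = 0.389×0.4093^0.5 = 0.2489, r_U = 0.198×0.4093^2 = 0.03316.
Fraction of consumed A going to D: r_D/(r_D+r_U) = 0.8824.
C_D = 0.8824·C_{A0}·X = 0.8824×1.14×0.641 = 0.645 kmol/m³.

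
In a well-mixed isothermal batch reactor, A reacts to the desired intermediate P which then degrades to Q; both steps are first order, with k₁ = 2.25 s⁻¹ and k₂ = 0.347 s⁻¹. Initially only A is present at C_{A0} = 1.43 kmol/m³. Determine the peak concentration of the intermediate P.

For a first-order series the maximum intermediate yield is C_{P,max}/C_{A0} = (k₁/k₂)^[k₂/(k₂−k₁)].
= (2.25/0.347)^(0.347/(0.347−2.25)) = (6.484)^(-0.1823) = 0.7112.
C_{P,max} = 0.7112×1.43 = 1.02 kmol/m³.

1.02 kmol/m³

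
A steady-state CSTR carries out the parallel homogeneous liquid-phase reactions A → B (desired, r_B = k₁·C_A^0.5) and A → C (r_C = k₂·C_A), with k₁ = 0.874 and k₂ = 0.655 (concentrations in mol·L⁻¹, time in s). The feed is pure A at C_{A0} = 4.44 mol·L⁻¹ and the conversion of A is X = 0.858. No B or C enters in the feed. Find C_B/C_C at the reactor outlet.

Exit C_A = C_{A0}(1−X) = 4.44×0.142 = 0.6305 mol·L⁻¹.
In a CSTR the entire volume is at exit conditions, so r_B = 0.874×0.6305^0.5 = 0.6940 and r_C = 0.655×0.6305 = 0.4130.
Overall selectivity = C_B/C_C = r_Bτ/(r_Cτ) = r_B/r_C = 1.68.

1.68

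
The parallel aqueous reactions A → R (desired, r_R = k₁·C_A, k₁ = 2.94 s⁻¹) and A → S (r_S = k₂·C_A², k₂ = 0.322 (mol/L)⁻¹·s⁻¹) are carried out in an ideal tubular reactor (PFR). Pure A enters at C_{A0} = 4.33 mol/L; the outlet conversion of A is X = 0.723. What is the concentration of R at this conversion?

C_A = C_{A0}(1−X) = 1.199 mol/L.
Along a PFR/batch, dC_R/dC_A = −r_R/(r_R+r_S) = −k₁/(k₁+k₂·C_A).
Integrating from C_{A0} to C_A: C_R = (2.94/0.322)·ln[(2.94+0.322·4.33)/(2.94+0.322·1.20)] = 9.130·ln(4.334/3.326) = 2.417 mol/L.

2.42 mol/L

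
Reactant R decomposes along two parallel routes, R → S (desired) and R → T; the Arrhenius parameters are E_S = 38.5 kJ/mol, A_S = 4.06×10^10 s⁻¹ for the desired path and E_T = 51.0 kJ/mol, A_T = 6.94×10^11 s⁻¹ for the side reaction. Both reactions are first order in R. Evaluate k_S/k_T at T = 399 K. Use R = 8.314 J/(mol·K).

2.53

Since both paths have the same order in R, the concentration cancels and S_{S/T} = k_S/k_T = (A_S/A_T)·exp[(E_T−E_S)/(RT)].
(E_T−E_S)/(RT) = (51.0−38.5)×10³/(8.314×399) = 12500/3317 = 3.768.
k_S/k_T = (4.06×10^10/6.94×10^11)·exp(3.768) = 0.05850 × 43.30 = 2.53.
Since E_S < E_T, lowering the temperature improves selectivity toward S.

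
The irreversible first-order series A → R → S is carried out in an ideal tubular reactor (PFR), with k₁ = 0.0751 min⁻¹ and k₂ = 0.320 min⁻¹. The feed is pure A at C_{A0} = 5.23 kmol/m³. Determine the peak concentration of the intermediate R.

0.787 kmol/m³

At the optimum, C_{R,max}/C_{A0} = (k₁/k₂)^[k₂/(k₂−k₁)].
= (0.0751/0.320)^(0.320/(0.320−0.0751)) = (0.2347)^(1.307) = 0.1505.
C_{R,max} = 0.1505×5.23 = 0.787 kmol/m³.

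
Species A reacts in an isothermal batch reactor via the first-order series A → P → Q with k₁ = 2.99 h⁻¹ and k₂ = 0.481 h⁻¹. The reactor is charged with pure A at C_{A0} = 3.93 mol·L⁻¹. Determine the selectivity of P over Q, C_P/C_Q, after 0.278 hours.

12.8

Solving the coupled first-order balances gives C_P(t) = [k₁/(k₂−k₁)]·C_{A0}·(e^(−k₁t) − e^(−k₂t)).
e^(−k₁t) = e^(−2.99×0.278) = e^(−0.8312) = 0.4355; e^(−k₂t) = e^(−0.1337) = 0.8748.
C_P = 2.99×3.93/(0.481−2.99) × (0.4355−0.8748) = (-4.683)×(-0.4393) = 2.058 mol·L⁻¹.
C_A = C_{A0}e^(−k₁t) = 1.712 mol·L⁻¹, so C_Q = C_{A0}−C_A−C_P = 0.1609 mol·L⁻¹; C_P/C_Q = 12.8.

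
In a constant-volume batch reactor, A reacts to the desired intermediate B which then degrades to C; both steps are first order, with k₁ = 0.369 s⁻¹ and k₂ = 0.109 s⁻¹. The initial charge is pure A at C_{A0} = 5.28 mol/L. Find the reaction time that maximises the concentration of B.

4.69 s

Setting dC_B/dt = 0 gives t_opt = ln(k₂/k₁)/(k₂−k₁).
= ln(0.109/0.369)/(0.109−0.369) = ln(0.2954)/-0.2600 = -1.219/-0.2600 = 4.69 s.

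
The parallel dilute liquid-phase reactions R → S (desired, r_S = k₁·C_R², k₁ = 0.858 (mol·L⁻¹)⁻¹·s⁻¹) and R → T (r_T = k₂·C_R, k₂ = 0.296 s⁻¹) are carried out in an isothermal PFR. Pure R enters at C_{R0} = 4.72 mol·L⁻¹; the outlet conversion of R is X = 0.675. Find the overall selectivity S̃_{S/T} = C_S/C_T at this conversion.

8.31

C_R = C_{R0}(1−X) = 1.534 mol·L⁻¹.
Along a PFR/batch, dC_T/dC_R = −r_T/(r_S+r_T) = −k₂/(k₂+k₁·C_R).
Integrating from C_{R0} to C_R: C_T = (0.296/0.858)·ln[(0.296+0.858·4.72)/(0.296+0.858·1.53)] = 0.3450·ln(4.346/1.612) = 0.3421 mol·L⁻¹.
Then C_S = (C_{R0}−C_R) − C_T = 3.186 − 0.3421 = 2.844 mol·L⁻¹.
S̃_{S/T} = C_S/C_T = 2.844/0.3421 = 8.31.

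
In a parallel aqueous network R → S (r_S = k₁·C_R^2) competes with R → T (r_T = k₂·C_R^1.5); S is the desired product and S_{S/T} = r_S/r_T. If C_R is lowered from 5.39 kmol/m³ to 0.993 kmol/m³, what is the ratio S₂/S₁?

S_{S/T} = (k₁/k₂)·C_R^0.5, so S₂/S₁ = (C_{R,2}/C_{R,1})^0.5.
= (0.993/5.39)^0.5 = (0.1842)^0.5 = 0.429.

0.429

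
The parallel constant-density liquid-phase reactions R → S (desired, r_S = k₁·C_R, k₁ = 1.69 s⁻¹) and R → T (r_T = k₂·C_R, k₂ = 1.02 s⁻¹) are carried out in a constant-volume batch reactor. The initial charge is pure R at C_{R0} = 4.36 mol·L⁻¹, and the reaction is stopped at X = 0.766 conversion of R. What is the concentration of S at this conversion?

2.08 mol·L⁻¹

C_R = C_{R0}(1−X) = 1.020 mol·L⁻¹.
Both paths are first order in R, so the instantaneous fraction to S is constant: dC_S/d(−C_R) = k₁/(k₁+k₂) = 0.6236.
C_S = 0.6236·(C_{R0}−C_R) = 0.6236×3.340 = 2.08 mol·L⁻¹.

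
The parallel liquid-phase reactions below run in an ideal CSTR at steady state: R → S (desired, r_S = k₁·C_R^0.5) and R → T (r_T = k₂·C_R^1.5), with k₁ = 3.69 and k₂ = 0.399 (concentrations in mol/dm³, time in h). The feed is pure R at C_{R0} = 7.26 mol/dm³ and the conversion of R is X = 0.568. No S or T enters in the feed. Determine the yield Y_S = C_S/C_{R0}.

Exit C_R = C_{R0}(1−X) = 7.26×0.432 = 3.136 mol/dm³.
In a CSTR the entire volume is at exit conditions, so r_S = 3.69×3.136^0.5 = 6.535 and r_T = 0.399×3.136^1.5 = 2.216.
Fraction of consumed R going to S: r_S/(r_S+r_T) = 0.7468.
C_S = 0.7468·C_{R0}·X = 0.7468×7.26×0.568 = 3.08 mol/dm³; Y_S = C_S/C_{R0} = 0.424.

0.424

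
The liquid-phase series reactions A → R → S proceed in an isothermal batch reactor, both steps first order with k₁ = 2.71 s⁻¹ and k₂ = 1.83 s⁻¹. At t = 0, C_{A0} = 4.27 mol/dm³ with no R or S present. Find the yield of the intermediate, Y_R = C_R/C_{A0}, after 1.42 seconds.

0.163

Solving the coupled first-order balances gives C_R(t) = [k₁/(k₂−k₁)]·C_{A0}·(e^(−k₁t) − e^(−k₂t)).
e^(−k₁t) = e^(−2.71×1.42) = e^(−3.848) = 0.02132; e^(−k₂t) = e^(−2.599) = 0.07438.
C_R = 2.71×4.27/(1.83−2.71) × (0.02132−0.07438) = (-13.15)×(-0.05306) = 0.6977 mol/dm³.
Y_R = C_R/C_{A0} = 0.6977/4.27 = 0.163.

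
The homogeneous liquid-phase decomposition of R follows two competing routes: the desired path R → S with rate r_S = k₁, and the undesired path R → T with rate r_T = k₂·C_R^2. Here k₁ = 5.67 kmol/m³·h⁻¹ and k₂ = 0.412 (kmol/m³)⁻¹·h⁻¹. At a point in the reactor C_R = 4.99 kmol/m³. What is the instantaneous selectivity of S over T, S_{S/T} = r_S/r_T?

S_{S/T} = r_S/r_T = (k₁)/(k₂·C_R^2) = (k₁/k₂)·C_R^-2.
= (5.67) / (0.412×4.990^2) = 5.670/10.26 = 0.553.
The undesired path is higher order in R, so low C_R (CSTR or dilute feed) favours S.

0.553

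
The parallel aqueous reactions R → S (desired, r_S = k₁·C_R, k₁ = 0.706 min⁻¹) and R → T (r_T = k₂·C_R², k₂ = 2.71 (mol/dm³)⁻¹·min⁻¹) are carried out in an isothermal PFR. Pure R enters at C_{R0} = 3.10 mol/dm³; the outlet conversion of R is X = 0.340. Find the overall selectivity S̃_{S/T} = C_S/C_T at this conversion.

C_R = C_{R0}(1−X) = 2.046 mol/dm³.
Along a PFR/batch, dC_S/dC_R = −r_S/(r_S+r_T) = −k₁/(k₁+k₂·C_R).
Integrating from C_{R0} to C_R: C_S = (0.706/2.71)·ln[(0.706+2.71·3.10)/(0.706+2.71·2.05)] = 0.2605·ln(9.107/6.251) = 0.09805 mol/dm³.
C_T = (C_{R0}−C_R)−C_S = 0.9560 mol/dm³; S̃_{S/T} = 0.09805/0.9560 = 0.103.

0.103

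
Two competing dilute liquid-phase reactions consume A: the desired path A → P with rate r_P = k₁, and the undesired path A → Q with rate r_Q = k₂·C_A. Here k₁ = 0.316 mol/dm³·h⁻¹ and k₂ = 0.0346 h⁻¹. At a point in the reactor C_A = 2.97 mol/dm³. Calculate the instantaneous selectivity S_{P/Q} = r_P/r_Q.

S_{P/Q} = r_P/r_Q = (k₁)/(k₂·C_A) = (k₁/k₂)·C_A⁻¹.
= (0.316) / (0.0346×2.970) = 0.3160/0.1028 = 3.08.

3.08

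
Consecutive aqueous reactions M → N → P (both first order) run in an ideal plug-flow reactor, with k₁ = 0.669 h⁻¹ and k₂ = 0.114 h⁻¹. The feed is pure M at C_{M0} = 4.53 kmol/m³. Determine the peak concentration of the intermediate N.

At the optimum, C_{N,max}/C_{M0} = (k₁/k₂)^[k₂/(k₂−k₁)].
= (0.669/0.114)^(0.114/(0.114−0.669)) = (5.868)^(-0.2054) = 0.6953.
C_{N,max} = 0.6953×4.53 = 3.15 kmol/m³.

3.15 kmol/m³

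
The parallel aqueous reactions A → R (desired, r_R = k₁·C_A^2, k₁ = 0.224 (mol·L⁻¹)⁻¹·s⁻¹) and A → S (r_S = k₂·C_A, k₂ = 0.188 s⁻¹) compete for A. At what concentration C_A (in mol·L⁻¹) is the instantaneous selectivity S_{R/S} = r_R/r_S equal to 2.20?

1.85 mol·L⁻¹

S_{R/S} = (k₁/k₂)·C_A ⇒ C_A = S·k₂/k₁.
= 2.20×0.188/0.224 = 1.85 mol·L⁻¹.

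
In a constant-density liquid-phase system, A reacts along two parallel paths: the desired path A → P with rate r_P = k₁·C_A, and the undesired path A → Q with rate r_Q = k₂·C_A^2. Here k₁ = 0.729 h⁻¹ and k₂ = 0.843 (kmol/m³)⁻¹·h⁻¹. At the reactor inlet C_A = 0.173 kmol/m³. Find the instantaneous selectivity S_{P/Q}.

5.00

S_{P/Q} = r_P/r_Q = (k₁·C_A)/(k₂·C_A^2) = (k₁/k₂)·C_A⁻¹.
= (0.729×0.1730) / (0.843×0.1730^2) = 0.1261/0.02523 = 5.00.
The undesired path is higher order in A, so low C_A (CSTR or dilute feed) favours P.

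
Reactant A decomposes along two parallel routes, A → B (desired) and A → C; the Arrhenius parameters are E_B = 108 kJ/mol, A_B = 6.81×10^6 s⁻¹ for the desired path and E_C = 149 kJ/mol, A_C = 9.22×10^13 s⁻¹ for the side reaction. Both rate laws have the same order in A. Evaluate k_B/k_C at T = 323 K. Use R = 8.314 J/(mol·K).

Since both paths have the same order in A, the concentration cancels and S_{B/C} = k_B/k_C = (A_B/A_C)·exp[(E_C−E_B)/(RT)].
(E_C−E_B)/(RT) = (149−108)×10³/(8.314×323) = 41000/2685 = 15.27.
k_B/k_C = (6.81×10^6/9.22×10^13)·exp(15.27) = 7.386×10^-8 × 4.272×10^6 = 0.316.
Since E_B < E_C, lowering the temperature improves selectivity toward B.

0.316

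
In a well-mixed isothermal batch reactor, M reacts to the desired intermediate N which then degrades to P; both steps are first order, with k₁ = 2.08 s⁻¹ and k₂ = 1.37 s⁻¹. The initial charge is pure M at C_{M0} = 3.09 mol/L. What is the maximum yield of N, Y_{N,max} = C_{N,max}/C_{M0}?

0.447

For a first-order series the maximum intermediate yield is C_{N,max}/C_{M0} = (k₁/k₂)^[k₂/(k₂−k₁)].
= (2.08/1.37)^(1.37/(1.37−2.08)) = (1.518)^(-1.930) = 0.4468.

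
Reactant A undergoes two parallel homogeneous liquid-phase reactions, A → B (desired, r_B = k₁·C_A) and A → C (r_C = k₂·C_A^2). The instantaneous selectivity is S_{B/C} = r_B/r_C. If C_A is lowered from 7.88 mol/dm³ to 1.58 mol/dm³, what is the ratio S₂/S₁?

4.99

S_{B/C} = (k₁/k₂)·C_A⁻¹, so S₂/S₁ = (C_{A,2}/C_{A,1})⁻¹.
= 7.88/1.58 = 4.99.
Selectivity toward B rises as C_A falls — low-concentration operation is favoured.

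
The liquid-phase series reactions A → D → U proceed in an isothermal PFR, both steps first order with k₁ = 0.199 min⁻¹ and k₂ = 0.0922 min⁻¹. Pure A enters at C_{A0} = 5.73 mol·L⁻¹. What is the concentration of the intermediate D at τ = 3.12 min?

2.27 mol·L⁻¹

The intermediate concentration in a first-order A→B→C sequence is C_D = k₁C_{A0}(e^(−k₁τ) − e^(−k₂τ))/(k₂−k₁).
e^(−k₁τ) = e^(−0.199×3.12) = e^(−0.6209) = 0.5375; e^(−k₂τ) = e^(−0.2877) = 0.7500.
C_D = 0.199×5.73/(0.0922−0.199) × (0.5375−0.7500) = (-10.68)×(-0.2125) = 2.269 mol·L⁻¹.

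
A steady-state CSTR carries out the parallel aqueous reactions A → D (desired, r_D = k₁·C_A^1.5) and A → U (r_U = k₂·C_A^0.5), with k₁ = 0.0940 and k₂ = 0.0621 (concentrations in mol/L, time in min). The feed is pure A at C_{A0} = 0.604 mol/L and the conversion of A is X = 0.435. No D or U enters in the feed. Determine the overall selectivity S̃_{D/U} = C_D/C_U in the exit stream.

Exit C_A = C_{A0}(1−X) = 0.604×0.565 = 0.3413 mol/L.
A CSTR operates uniformly at the exit composition, giving r_D = 0.01874 and r_U = 0.03628 (each k·C_A^n at C_A = 0.3413).
Overall selectivity = C_D/C_U = r_Dτ/(r_Uτ) = r_D/r_U = 0.517.

0.517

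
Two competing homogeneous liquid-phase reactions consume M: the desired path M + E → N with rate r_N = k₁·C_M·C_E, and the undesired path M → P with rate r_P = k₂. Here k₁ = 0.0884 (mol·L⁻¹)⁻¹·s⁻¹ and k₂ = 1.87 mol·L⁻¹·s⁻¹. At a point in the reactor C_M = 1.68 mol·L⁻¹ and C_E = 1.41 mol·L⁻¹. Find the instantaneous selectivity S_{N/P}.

0.112

S_{N/P} = r_N/r_P = (k₁·C_M·C_E)/(k₂) = (k₁/k₂)·C_M·C_E.
= (0.0884×1.680×1.410) / (1.87) = 0.2094/1.870 = 0.112.
Since the desired path is higher order in M, keeping C_M high (PFR or concentrated feed) favours N.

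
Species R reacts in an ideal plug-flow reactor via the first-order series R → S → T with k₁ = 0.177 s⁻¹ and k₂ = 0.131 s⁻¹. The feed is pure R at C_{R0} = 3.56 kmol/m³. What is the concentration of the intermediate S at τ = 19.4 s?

0.637 kmol/m³

For first-order series with pure R initially, C_S(τ) = k₁C_{R0}/(k₂−k₁)·(e^(−k₁τ) − e^(−k₂τ)).
e^(−k₁τ) = e^(−0.177×19.4) = e^(−3.434) = 0.03226; e^(−k₂τ) = e^(−2.541) = 0.07876.
C_S = 0.177×3.56/(0.131−0.177) × (0.03226−0.07876) = (-13.70)×(-0.04649) = 0.6369 kmol/m³.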